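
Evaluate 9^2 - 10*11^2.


x^2 - d*y^2
= 9^2 - 10*11^2
= 81 - 1210
= -1129

-1129


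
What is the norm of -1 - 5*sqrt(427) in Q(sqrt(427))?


N(a + b*sqrt(d)) = a^2 - d*b^2
= (-1)^2 - (427)*(-5)^2
= 1 - 10675
= -10674

-10674


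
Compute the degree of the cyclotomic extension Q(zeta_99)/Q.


The degree equals Euler's totient phi(99).
99 = 3^2 * 11
phi(99) = 60

60


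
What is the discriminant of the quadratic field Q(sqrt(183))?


For K = Q(sqrt(d)) with d squarefree: disc(K) = d if d = 1 mod 4, and disc(K) = 4d if d = 2 or 3 mod 4.
Here d = 183, and d mod 4 = 3.
d = 3 mod 4, not 1 (O_K = Z[sqrt(d)]), so disc(K) = 4d = 4 * (183) = 732

732


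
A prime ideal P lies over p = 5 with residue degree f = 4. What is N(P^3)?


N(P^a) = p^(a*f)
= 5^(3*4)
= 5^12
= 244140625

244140625


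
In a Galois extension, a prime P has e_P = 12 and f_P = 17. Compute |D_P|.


|D_P| = e * f
= 12 * 17
= 204

204


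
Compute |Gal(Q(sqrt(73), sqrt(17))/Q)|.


The 2 square roots of distinct primes are multiplicatively independent over Q,
so [K:Q] = 2^2 and Gal(K/Q) is isomorphic to (Z/2Z)^2.
|Gal| = 2^2 = 4

4


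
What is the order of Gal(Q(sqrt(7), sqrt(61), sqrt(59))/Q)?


The 3 square roots of distinct primes are multiplicatively independent over Q,
so [K:Q] = 2^3 and Gal(K/Q) is isomorphic to (Z/2Z)^3.
|Gal| = 2^3 = 8

8


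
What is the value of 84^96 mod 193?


p = 193 is prime and the exponent is (p-1)/2 = 96, so by Euler's criterion 84^96 = (84/193) = +1 or -1 mod 193.
Compute by square-and-multiply:
  96 = 64 + 32 (binary 1100000)
  Repeated squaring mod 193: 84^1 = 84, 84^2 = 108, 84^4 = 84, 84^8 = 108, 84^16 = 84, 84^32 = 108, 84^64 = 84
  84^96 = 84^64 * 84^32 = 84 * 108 mod 193
    84 * 108 = 9072 = 1 mod 193
  84^96 = 1 mod 193
Result 1: 84 is a quadratic residue mod 193.
84^96 mod 193 = 1

1


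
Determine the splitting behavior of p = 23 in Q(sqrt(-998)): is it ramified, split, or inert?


K = Q(sqrt(-998)). Since d mod 4 = 2, disc(K) = -3992.
Check p | disc: -3992 mod 23 = 10.
p does not divide disc. Compute Legendre symbol (d/p):
14^((23-1)/2) mod 23 = -1
(d/p) = -1, so p is inert: (p) stays prime with e=1, f=2, g=1.
Therefore p is inert.

inert


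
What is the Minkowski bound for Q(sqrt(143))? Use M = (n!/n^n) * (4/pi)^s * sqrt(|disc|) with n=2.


d = 143, d mod 4 = 3, so disc(K) = 4d = 572; |disc(K)| = 572
Real quadratic field, so n = 2, s = r2 = 0, r1 = 2
M = (n!/n^n) * (4/pi)^s * sqrt(|disc(K)|) = (2!/2^2) * (4/pi)^0 * sqrt(572)
= 0.5 * 1.000000 * 23.916521
= 11.9583

11.9583


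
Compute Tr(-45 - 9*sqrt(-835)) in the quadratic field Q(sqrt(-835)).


Tr(a + b*sqrt(d)) = (a + b*sqrt(d)) + (a - b*sqrt(d)) = 2a
= 2 * (-45)
= -90

-90


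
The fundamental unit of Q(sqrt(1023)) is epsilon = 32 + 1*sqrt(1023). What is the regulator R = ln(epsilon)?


epsilon = 32 + 1*sqrt(1023)
= 63.9844
R = ln(63.9844)
= 4.1586

4.1586


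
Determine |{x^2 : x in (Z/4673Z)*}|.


For prime p, the number of non-zero quadratic residues is (p-1)/2.
= (4673-1)/2
= 2336

2336


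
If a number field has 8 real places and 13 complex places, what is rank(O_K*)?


By Dirichlet's unit theorem:
rank = r1 + r2 - 1
= 8 + 13 - 1
= 20

20


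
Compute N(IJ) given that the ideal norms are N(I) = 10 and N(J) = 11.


N(IJ) = N(I) * N(J)
= 10 * 11
= 110

110


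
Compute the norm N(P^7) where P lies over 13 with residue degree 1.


N(P^a) = p^(a*f)
= 13^(7*1)
= 13^7
= 62748517

62748517


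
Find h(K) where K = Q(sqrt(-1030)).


K = Q(sqrt(-1030)). d mod 4 = 2, so D = disc(K) = 4d = -4120
h(K) equals the number of primitive reduced positive-definite forms (a, b, c) = a*x^2 + b*x*y + c*y^2 with b^2 - 4ac = D,
where reduced means |b| <= a <= c, with b >= 0 whenever |b| = a or a = c, and primitive means gcd(a, b, c) = 1.
Reduced forces 3a^2 <= |D| = 4120, so 1 <= a <= 37; b must have the parity of D, and c = (b^2 - D)/(4a) must be an integer >= a.
Enumerate a = 1..37, b in [-a, a]:
  a=1: (1, 0, 1030)  [1]
  a=2: (2, 0, 515)  [1]
  a=3..4: none
  a=5: (5, 0, 206)  [1]
  a=6..9: none
  a=10: (10, 0, 103)  [1]
  a=11: (11, -4, 94), (11, 4, 94)  [2]
  a=12: none
  a=13: (13, -12, 82), (13, 12, 82)  [2]
  a=14..21: none
  a=22: (22, -4, 47), (22, 4, 47)  [2]
  a=23..25: none
  a=26: (26, -12, 41), (26, 12, 41)  [2]
  a=27..37: none
Total reduced forms: 1 + 1 + 1 + 1 + 2 + 2 + 2 + 2 = 12
h = 12

12


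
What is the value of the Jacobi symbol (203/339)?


Compute (203/339) via quadratic reciprocity:
  reciprocity: (203/339) -> -(339/203)
  reduce: (136/203)
  pull out 2: (2/203) = -1  (since 203 mod 8 = 3)
  pull out 2: (2/203) = -1  (since 203 mod 8 = 3)
  pull out 2: (2/203) = -1  (since 203 mod 8 = 3)
  reciprocity: (17/203) -> +(203/17)
  reduce: (16/17)
  pull out 2: (2/17) = +1  (since 17 mod 8 = 1)
  pull out 2: (2/17) = +1  (since 17 mod 8 = 1)
  pull out 2: (2/17) = +1  (since 17 mod 8 = 1)
  pull out 2: (2/17) = +1  (since 17 mod 8 = 1)
  (1/17) = 1
Product of signs = 1

1


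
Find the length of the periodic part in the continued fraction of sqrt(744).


Run the CF algorithm for sqrt(744).
a_0 = floor(sqrt(744)) = 27; set m_0=0, q_0=1.
Recurrence: m' = q*a - m,  q' = (d - m'^2)/q,  a' = floor((a_0 + m')/q').
  step 1: m=27, q=15, a=3
  step 2: m=18, q=28, a=1
  step 3: m=10, q=23, a=1
  step 4: m=13, q=25, a=1
  step 5: m=12, q=24, a=1
  step 6: m=12, q=25, a=1
  step 7: m=13, q=23, a=1
  step 8: m=10, q=28, a=1
  step 9: m=18, q=15, a=3
  step 10: m=27, q=1, a=54
a_10 = 2*a_0 = 54, so the period closes here.
sqrt(744) = [27; 3, 1, 1, 1, 1, 1, 1, 1, 3, 54]
Period length = 10

10


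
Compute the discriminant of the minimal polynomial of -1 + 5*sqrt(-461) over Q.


The element -1 + 5*sqrt(-461) has minimal polynomial:
x^2 + 2*x + 11526
Discriminant = (2)^2 - 4*(11526)
= 4 - 46104
= -46100

-46100


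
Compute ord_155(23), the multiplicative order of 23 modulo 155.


We want ord_155(23), the smallest k >= 1 with 23^k = 1 mod 155.
n = 155 = 5 * 31, phi(155) = 120; the order divides phi(n).
Divisors of 120: 1, 2, 3, 4, 5, 6, 8, 10, 12, 15, 20, 24, 30, 40, 60, 120
Repeated squaring mod 155: 23^1 = 23, 23^2 = 64, 23^4 = 66, 23^8 = 16, 23^16 = 101, 23^32 = 126, 23^64 = 66
Test divisors in increasing order:
  k=1: 23^1 = 23 mod 155
  k=2: 23^2 = 64 mod 155
  k=3: 23^3 = 64 * 23 = 77 mod 155
  k=4: 23^4 = 66 mod 155
  k=5: 23^5 = 66 * 23 = 123 mod 155
  k=6: 23^6 = 66 * 64 = 39 mod 155
  k=8: 23^8 = 16 mod 155
  k=10: 23^10 = 16 * 64 = 94 mod 155
  k=12: 23^12 = 16 * 66 = 126 mod 155
  k=15: 23^15 = 16 * 66 * 64 * 23 = 92 mod 155
  k=20: 23^20 = 101 * 66 = 1 mod 155  <- first divisor giving 1
Order = 20

20


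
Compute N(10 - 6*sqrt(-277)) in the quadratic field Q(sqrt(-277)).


N(a + b*sqrt(d)) = a^2 - d*b^2
= (10)^2 - (-277)*(-6)^2
= 100 + 9972
= 10072

10072


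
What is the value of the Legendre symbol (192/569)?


p = 569 is prime, so compute (192/569) with the reciprocity algorithm (Jacobi-symbol steps: pull out 2s via (2/n), flip via reciprocity, reduce):
  pull out 2: (2/569) = +1  (since 569 mod 8 = 1)
  pull out 2: (2/569) = +1  (since 569 mod 8 = 1)
  pull out 2: (2/569) = +1  (since 569 mod 8 = 1)
  pull out 2: (2/569) = +1  (since 569 mod 8 = 1)
  pull out 2: (2/569) = +1  (since 569 mod 8 = 1)
  pull out 2: (2/569) = +1  (since 569 mod 8 = 1)
  reciprocity: (3/569) -> +(569/3)
  reduce: (2/3)
  pull out 2: (2/3) = -1  (since 3 mod 8 = 3)
  (1/3) = 1
Product of signs = -1
(192/569) = -1

-1


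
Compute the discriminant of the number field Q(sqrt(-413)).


For K = Q(sqrt(d)) with d squarefree: disc(K) = d if d = 1 mod 4, and disc(K) = 4d if d = 2 or 3 mod 4.
Here d = -413, and d mod 4 = 3.
d = 3 mod 4, not 1 (O_K = Z[sqrt(d)]), so disc(K) = 4d = 4 * (-413) = -1652

-1652


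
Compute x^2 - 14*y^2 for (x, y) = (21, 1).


x^2 - d*y^2
= 21^2 - 14*1^2
= 441 - 14
= 427

427


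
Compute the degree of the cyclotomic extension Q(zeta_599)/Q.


The degree equals Euler's totient phi(599).
599 = 599
phi(599) = 598

598


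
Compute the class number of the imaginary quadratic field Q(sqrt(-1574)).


K = Q(sqrt(-1574)). d mod 4 = 2, so D = disc(K) = 4d = -6296
h(K) equals the number of primitive reduced positive-definite forms (a, b, c) = a*x^2 + b*x*y + c*y^2 with b^2 - 4ac = D,
where reduced means |b| <= a <= c, with b >= 0 whenever |b| = a or a = c, and primitive means gcd(a, b, c) = 1.
Reduced forces 3a^2 <= |D| = 6296, so 1 <= a <= 45; b must have the parity of D, and c = (b^2 - D)/(4a) must be an integer >= a.
Enumerate a = 1..45, b in [-a, a]:
  a=1: (1, 0, 1574)  [1]
  a=2: (2, 0, 787)  [1]
  a=3: (3, -2, 525), (3, 2, 525)  [2]
  a=4: none
  a=5: (5, -2, 315), (5, 2, 315)  [2]
  a=6: (6, -4, 263), (6, 4, 263)  [2]
  a=7: (7, -2, 225), (7, 2, 225)  [2]
  a=8: none
  a=9: (9, -2, 175), (9, 2, 175)  [2]
  a=10: (10, -8, 159), (10, 8, 159)  [2]
  a=11..12: none
  a=13: (13, -10, 123), (13, 10, 123)  [2]
  a=14: (14, -12, 115), (14, 12, 115)  [2]
  a=15: (15, -8, 106), (15, -2, 105), (15, 2, 105), (15, 8, 106)  [4]
  a=16..17: none
  a=18: (18, -16, 91), (18, 16, 91)  [2]
  a=19..20: none
  a=21: (21, -16, 78), (21, -2, 75), (21, 2, 75), (21, 16, 78)  [4]
  a=22: none
  a=23: (23, -12, 70), (23, 12, 70)  [2]
  a=24: none
  a=25: (25, -2, 63), (25, 2, 63)  [2]
  a=26: (26, -16, 63), (26, 16, 63)  [2]
  a=27: (27, -20, 62), (27, 20, 62)  [2]
  a=28..29: none
  a=30: (30, -28, 59), (30, -8, 53), (30, 8, 53), (30, 28, 59)  [4]
  a=31: (31, -20, 54), (31, 20, 54)  [2]
  a=32..34: none
  a=35: (35, -12, 46), (35, -2, 45), (35, 2, 45), (35, 12, 46)  [4]
  a=36..38: none
  a=39: (39, -16, 42), (39, -10, 41), (39, 10, 41), (39, 16, 42)  [4]
  a=40..41: none
  a=42: (42, -40, 47), (42, 40, 47)  [2]
  a=43: (43, -38, 45), (43, 38, 45)  [2]
  a=44..45: none
Total reduced forms: 1 + 1 + 2 + 2 + 2 + 2 + 2 + 2 + 2 + 2 + 4 + 2 + 4 + 2 + 2 + 2 + 2 + 4 + 2 + 4 + 4 + 2 + 2 = 54
h = 54

54


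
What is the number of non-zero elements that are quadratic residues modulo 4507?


For prime p, the number of non-zero quadratic residues is (p-1)/2.
= (4507-1)/2
= 2253

2253


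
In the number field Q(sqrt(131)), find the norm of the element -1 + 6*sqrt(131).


N(a + b*sqrt(d)) = a^2 - d*b^2
= (-1)^2 - (131)*(6)^2
= 1 - 4716
= -4715

-4715


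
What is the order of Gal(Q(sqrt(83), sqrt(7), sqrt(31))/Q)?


The 3 square roots of distinct primes are multiplicatively independent over Q,
so [K:Q] = 2^3 and Gal(K/Q) is isomorphic to (Z/2Z)^3.
|Gal| = 2^3 = 8

8


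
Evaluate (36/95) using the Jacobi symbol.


Compute (36/95) via quadratic reciprocity:
  pull out 2: (2/95) = +1  (since 95 mod 8 = 7)
  pull out 2: (2/95) = +1  (since 95 mod 8 = 7)
  reciprocity: (9/95) -> +(95/9)
  reduce: (5/9)
  reciprocity: (5/9) -> +(9/5)
  reduce: (4/5)
  pull out 2: (2/5) = -1  (since 5 mod 8 = 5)
  pull out 2: (2/5) = -1  (since 5 mod 8 = 5)
  (1/5) = 1
Product of signs = 1

1


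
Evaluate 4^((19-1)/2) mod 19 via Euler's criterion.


p = 19 is prime and the exponent is (p-1)/2 = 9, so by Euler's criterion 4^9 = (4/19) = +1 or -1 mod 19.
Compute by square-and-multiply:
  9 = 8 + 1 (binary 1001)
  Repeated squaring mod 19: 4^1 = 4, 4^2 = 16, 4^4 = 9, 4^8 = 5
  4^9 = 4^8 * 4^1 = 5 * 4 mod 19
    5 * 4 = 20 = 1 mod 19
  4^9 = 1 mod 19
Result 1: 4 is a quadratic residue mod 19.
4^9 mod 19 = 1

1


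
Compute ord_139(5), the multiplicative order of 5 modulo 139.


We want ord_139(5), the smallest k >= 1 with 5^k = 1 mod 139.
n = 139 = 139, phi(139) = 138; the order divides phi(n).
Divisors of 138: 1, 2, 3, 6, 23, 46, 69, 138
Repeated squaring mod 139: 5^1 = 5, 5^2 = 25, 5^4 = 69, 5^8 = 35, 5^16 = 113, 5^32 = 120, 5^64 = 83, 5^128 = 78
Test divisors in increasing order:
  k=1: 5^1 = 5 mod 139
  k=2: 5^2 = 25 mod 139
  k=3: 5^3 = 25 * 5 = 125 mod 139
  k=6: 5^6 = 69 * 25 = 57 mod 139
  k=23: 5^23 = 113 * 69 * 25 * 5 = 96 mod 139
  k=46: 5^46 = 120 * 35 * 69 * 25 = 42 mod 139
  k=69: 5^69 = 83 * 69 * 5 = 1 mod 139  <- first divisor giving 1
Order = 69

69


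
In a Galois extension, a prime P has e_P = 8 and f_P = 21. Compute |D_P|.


|D_P| = e * f
= 8 * 21
= 168

168


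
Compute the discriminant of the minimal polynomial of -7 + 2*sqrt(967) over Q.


The element -7 + 2*sqrt(967) has minimal polynomial:
x^2 + 14*x - 3819
Discriminant = (14)^2 - 4*(-3819)
= 196 + 15276
= 15472

15472


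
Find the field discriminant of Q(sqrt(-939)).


For K = Q(sqrt(d)) with d squarefree: disc(K) = d if d = 1 mod 4, and disc(K) = 4d if d = 2 or 3 mod 4.
Here d = -939, and d mod 4 = 1.
d = 1 mod 4 (O_K = Z[(1+sqrt(d))/2]), so disc(K) = d = -939

-939


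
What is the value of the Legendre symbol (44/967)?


p = 967 is prime, so compute (44/967) with the reciprocity algorithm (Jacobi-symbol steps: pull out 2s via (2/n), flip via reciprocity, reduce):
  pull out 2: (2/967) = +1  (since 967 mod 8 = 7)
  pull out 2: (2/967) = +1  (since 967 mod 8 = 7)
  reciprocity: (11/967) -> -(967/11)
  reduce: (10/11)
  pull out 2: (2/11) = -1  (since 11 mod 8 = 3)
  reciprocity: (5/11) -> +(11/5)
  reduce: (1/5)
  (1/5) = 1
Product of signs = 1
(44/967) = 1

1


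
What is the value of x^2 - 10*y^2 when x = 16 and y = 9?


x^2 - d*y^2
= 16^2 - 10*9^2
= 256 - 810
= -554

-554


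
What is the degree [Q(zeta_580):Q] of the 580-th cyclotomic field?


The degree equals Euler's totient phi(580).
580 = 2^2 * 5 * 29
phi(580) = 224

224


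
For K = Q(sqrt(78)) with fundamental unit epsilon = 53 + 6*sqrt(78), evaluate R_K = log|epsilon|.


epsilon = 53 + 6*sqrt(78)
= 105.9906
R = ln(105.9906)
= 4.6634

4.6634


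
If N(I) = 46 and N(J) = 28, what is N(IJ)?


N(IJ) = N(I) * N(J)
= 46 * 28
= 1288

1288


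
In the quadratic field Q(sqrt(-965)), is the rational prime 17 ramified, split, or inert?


K = Q(sqrt(-965)). Since d mod 4 = 3, disc(K) = -3860.
Check p | disc: -3860 mod 17 = 16.
p does not divide disc. Compute Legendre symbol (d/p):
4^((17-1)/2) mod 17 = 1
(d/p) = 1, so p splits: (p) = P*P' with e=1, f=1, g=2.
Therefore p is split.

split


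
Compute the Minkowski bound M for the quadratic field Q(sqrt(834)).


d = 834, d mod 4 = 2, so disc(K) = 4d = 3336; |disc(K)| = 3336
Real quadratic field, so n = 2, s = r2 = 0, r1 = 2
M = (n!/n^n) * (4/pi)^s * sqrt(|disc(K)|) = (2!/2^2) * (4/pi)^0 * sqrt(3336)
= 0.5 * 1.000000 * 57.758116
= 28.8791

28.8791


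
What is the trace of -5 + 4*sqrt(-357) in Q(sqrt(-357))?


Tr(a + b*sqrt(d)) = (a + b*sqrt(d)) + (a - b*sqrt(d)) = 2a
= 2 * (-5)
= -10

-10


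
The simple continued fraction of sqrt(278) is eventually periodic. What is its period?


Run the CF algorithm for sqrt(278).
a_0 = floor(sqrt(278)) = 16; set m_0=0, q_0=1.
Recurrence: m' = q*a - m,  q' = (d - m'^2)/q,  a' = floor((a_0 + m')/q').
  step 1: m=16, q=22, a=1
  step 2: m=6, q=11, a=2
  step 3: m=16, q=2, a=16
  step 4: m=16, q=11, a=2
  step 5: m=6, q=22, a=1
  step 6: m=16, q=1, a=32
a_6 = 2*a_0 = 32, so the period closes here.
sqrt(278) = [16; 1, 2, 16, 2, 1, 32]
Period length = 6

6


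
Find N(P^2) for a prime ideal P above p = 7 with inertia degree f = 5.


N(P^a) = p^(a*f)
= 7^(2*5)
= 7^10
= 282475249

282475249


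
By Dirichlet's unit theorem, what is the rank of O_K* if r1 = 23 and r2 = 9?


By Dirichlet's unit theorem:
rank = r1 + r2 - 1
= 23 + 9 - 1
= 31

31


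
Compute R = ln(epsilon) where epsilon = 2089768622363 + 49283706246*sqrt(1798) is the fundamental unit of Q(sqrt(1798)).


epsilon = 2089768622363 + 49283706246*sqrt(1798)
= 4.1795e+12
R = ln(4.1795e+12)
= 29.0612

29.0612


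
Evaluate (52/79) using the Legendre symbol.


p = 79 is prime, so compute (52/79) with the reciprocity algorithm (Jacobi-symbol steps: pull out 2s via (2/n), flip via reciprocity, reduce):
  pull out 2: (2/79) = +1  (since 79 mod 8 = 7)
  pull out 2: (2/79) = +1  (since 79 mod 8 = 7)
  reciprocity: (13/79) -> +(79/13)
  reduce: (1/13)
  (1/13) = 1
Product of signs = 1
(52/79) = 1

1


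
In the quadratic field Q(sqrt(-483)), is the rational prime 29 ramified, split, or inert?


K = Q(sqrt(-483)). Since d mod 4 = 1, disc(K) = -483.
Check p | disc: -483 mod 29 = 10.
p does not divide disc. Compute Legendre symbol (d/p):
10^((29-1)/2) mod 29 = -1
(d/p) = -1, so p is inert: (p) stays prime with e=1, f=2, g=1.
Therefore p is inert.

inert


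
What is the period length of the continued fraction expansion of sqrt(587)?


Run the CF algorithm for sqrt(587).
a_0 = floor(sqrt(587)) = 24; set m_0=0, q_0=1.
Recurrence: m' = q*a - m,  q' = (d - m'^2)/q,  a' = floor((a_0 + m')/q').
  step 1: m=24, q=11, a=4
  step 2: m=20, q=17, a=2
  step 3: m=14, q=23, a=1
  step 4: m=9, q=22, a=1
  step 5: m=13, q=19, a=1
  step 6: m=6, q=29, a=1
  step 7: m=23, q=2, a=23
  step 8: m=23, q=29, a=1
  step 9: m=6, q=19, a=1
  step 10: m=13, q=22, a=1
  step 11: m=9, q=23, a=1
  step 12: m=14, q=17, a=2
  step 13: m=20, q=11, a=4
  step 14: m=24, q=1, a=48
a_14 = 2*a_0 = 48, so the period closes here.
sqrt(587) = [24; 4, 2, 1, 1, 1, 1, 23, 1, 1, 1, 1, 2, 4, 48]
Period length = 14

14


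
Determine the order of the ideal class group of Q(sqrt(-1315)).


K = Q(sqrt(-1315)). d mod 4 = 1, so D = disc(K) = d = -1315
h(K) equals the number of primitive reduced positive-definite forms (a, b, c) = a*x^2 + b*x*y + c*y^2 with b^2 - 4ac = D,
where reduced means |b| <= a <= c, with b >= 0 whenever |b| = a or a = c, and primitive means gcd(a, b, c) = 1.
Reduced forces 3a^2 <= |D| = 1315, so 1 <= a <= 20; b must have the parity of D, and c = (b^2 - D)/(4a) must be an integer >= a.
Enumerate a = 1..20, b in [-a, a]:
  a=1: (1, 1, 329)  [1]
  a=2..4: none
  a=5: (5, 5, 67)  [1]
  a=6: none
  a=7: (7, -1, 47), (7, 1, 47)  [2]
  a=8..10: none
  a=11: (11, -7, 31), (11, 7, 31)  [2]
  a=12..20: none
Total reduced forms: 1 + 1 + 2 + 2 = 6
h = 6

6


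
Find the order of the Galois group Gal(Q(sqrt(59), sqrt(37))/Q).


The 2 square roots of distinct primes are multiplicatively independent over Q,
so [K:Q] = 2^2 and Gal(K/Q) is isomorphic to (Z/2Z)^2.
|Gal| = 2^2 = 4

4


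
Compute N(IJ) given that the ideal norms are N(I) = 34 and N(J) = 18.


N(IJ) = N(I) * N(J)
= 34 * 18
= 612

612


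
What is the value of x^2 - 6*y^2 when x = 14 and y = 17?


x^2 - d*y^2
= 14^2 - 6*17^2
= 196 - 1734
= -1538

-1538


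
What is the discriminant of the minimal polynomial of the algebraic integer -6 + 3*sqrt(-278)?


The element -6 + 3*sqrt(-278) has minimal polynomial:
x^2 + 12*x + 2538
Discriminant = (12)^2 - 4*(2538)
= 144 - 10152
= -10008

-10008


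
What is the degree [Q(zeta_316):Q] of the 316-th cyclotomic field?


The degree equals Euler's totient phi(316).
316 = 2^2 * 79
phi(316) = 156

156


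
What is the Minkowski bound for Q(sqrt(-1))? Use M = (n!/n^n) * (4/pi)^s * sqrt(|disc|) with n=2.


d = -1, d mod 4 = 3, so disc(K) = 4d = -4; |disc(K)| = 4
Imaginary quadratic field, so n = 2, s = r2 = 1, r1 = 0
M = (n!/n^n) * (4/pi)^s * sqrt(|disc(K)|) = (2!/2^2) * (4/pi)^1 * sqrt(4)
= 0.5 * 1.273240 * 2.000000
= 1.2732

1.2732


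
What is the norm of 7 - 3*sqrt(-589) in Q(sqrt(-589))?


N(a + b*sqrt(d)) = a^2 - d*b^2
= (7)^2 - (-589)*(-3)^2
= 49 + 5301
= 5350

5350


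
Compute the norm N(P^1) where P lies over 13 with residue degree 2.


N(P^a) = p^(a*f)
= 13^(1*2)
= 13^2
= 169

169


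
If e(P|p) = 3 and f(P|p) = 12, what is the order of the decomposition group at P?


|D_P| = e * f
= 3 * 12
= 36

36


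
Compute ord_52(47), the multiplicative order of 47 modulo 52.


We want ord_52(47), the smallest k >= 1 with 47^k = 1 mod 52.
n = 52 = 2^2 * 13, phi(52) = 24; the order divides phi(n).
Divisors of 24: 1, 2, 3, 4, 6, 8, 12, 24
Repeated squaring mod 52: 47^1 = 47, 47^2 = 25, 47^4 = 1, 47^8 = 1, 47^16 = 1
Test divisors in increasing order:
  k=1: 47^1 = 47 mod 52
  k=2: 47^2 = 25 mod 52
  k=3: 47^3 = 25 * 47 = 31 mod 52
  k=4: 47^4 = 1 mod 52  <- first divisor giving 1
Order = 4

4


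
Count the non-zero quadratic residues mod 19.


For prime p, the number of non-zero quadratic residues is (p-1)/2.
= (19-1)/2
= 9

9


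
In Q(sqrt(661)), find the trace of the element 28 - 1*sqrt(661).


Tr(a + b*sqrt(d)) = (a + b*sqrt(d)) + (a - b*sqrt(d)) = 2a
= 2 * (28)
= 56

56


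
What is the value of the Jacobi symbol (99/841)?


Compute (99/841) via quadratic reciprocity:
  reciprocity: (99/841) -> +(841/99)
  reduce: (49/99)
  reciprocity: (49/99) -> +(99/49)
  reduce: (1/49)
  (1/49) = 1
Product of signs = 1

1


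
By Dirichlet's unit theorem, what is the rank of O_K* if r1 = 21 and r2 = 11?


By Dirichlet's unit theorem:
rank = r1 + r2 - 1
= 21 + 11 - 1
= 31

31


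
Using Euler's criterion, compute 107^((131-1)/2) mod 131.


p = 131 is prime and the exponent is (p-1)/2 = 65, so by Euler's criterion 107^65 = (107/131) = +1 or -1 mod 131.
Compute by square-and-multiply:
  65 = 64 + 1 (binary 1000001)
  Repeated squaring mod 131: 107^1 = 107, 107^2 = 52, 107^4 = 84, 107^8 = 113, 107^16 = 62, 107^32 = 45, 107^64 = 60
  107^65 = 107^64 * 107^1 = 60 * 107 mod 131
    60 * 107 = 6420 = 1 mod 131
  107^65 = 1 mod 131
Result 1: 107 is a quadratic residue mod 131.
107^65 mod 131 = 1

1


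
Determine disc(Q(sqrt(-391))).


For K = Q(sqrt(d)) with d squarefree: disc(K) = d if d = 1 mod 4, and disc(K) = 4d if d = 2 or 3 mod 4.
Here d = -391, and d mod 4 = 1.
d = 1 mod 4 (O_K = Z[(1+sqrt(d))/2]), so disc(K) = d = -391

-391


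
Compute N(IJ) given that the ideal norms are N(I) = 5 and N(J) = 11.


N(IJ) = N(I) * N(J)
= 5 * 11
= 55

55


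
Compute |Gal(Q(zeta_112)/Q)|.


|Gal(Q(zeta_112)/Q)| = phi(112)
= 48

48


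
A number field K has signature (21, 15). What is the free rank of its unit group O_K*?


By Dirichlet's unit theorem:
rank = r1 + r2 - 1
= 21 + 15 - 1
= 35

35


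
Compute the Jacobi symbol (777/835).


Compute (777/835) via quadratic reciprocity:
  reciprocity: (777/835) -> +(835/777)
  reduce: (58/777)
  pull out 2: (2/777) = +1  (since 777 mod 8 = 1)
  reciprocity: (29/777) -> +(777/29)
  reduce: (23/29)
  reciprocity: (23/29) -> +(29/23)
  reduce: (6/23)
  pull out 2: (2/23) = +1  (since 23 mod 8 = 7)
  reciprocity: (3/23) -> -(23/3)
  reduce: (2/3)
  pull out 2: (2/3) = -1  (since 3 mod 8 = 3)
  (1/3) = 1
Product of signs = 1

1


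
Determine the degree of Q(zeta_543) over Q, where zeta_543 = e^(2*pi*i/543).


The degree equals Euler's totient phi(543).
543 = 3 * 181
phi(543) = 360

360


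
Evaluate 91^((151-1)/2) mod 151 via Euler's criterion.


p = 151 is prime and the exponent is (p-1)/2 = 75, so by Euler's criterion 91^75 = (91/151) = +1 or -1 mod 151.
Compute by square-and-multiply:
  75 = 64 + 8 + 2 + 1 (binary 1001011)
  Repeated squaring mod 151: 91^1 = 91, 91^2 = 127, 91^4 = 123, 91^8 = 29, 91^16 = 86, 91^32 = 148, 91^64 = 9
  91^75 = 91^64 * 91^8 * 91^2 * 91^1 = 9 * 29 * 127 * 91 mod 151
    9 * 29 = 261 = 110 mod 151
    110 * 127 = 13970 = 78 mod 151
    78 * 91 = 7098 = 1 mod 151
  91^75 = 1 mod 151
Result 1: 91 is a quadratic residue mod 151.
91^75 mod 151 = 1

1


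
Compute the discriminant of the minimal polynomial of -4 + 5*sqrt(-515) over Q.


The element -4 + 5*sqrt(-515) has minimal polynomial:
x^2 + 8*x + 12891
Discriminant = (8)^2 - 4*(12891)
= 64 - 51564
= -51500

-51500


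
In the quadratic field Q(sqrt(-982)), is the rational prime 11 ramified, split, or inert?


K = Q(sqrt(-982)). Since d mod 4 = 2, disc(K) = -3928.
Check p | disc: -3928 mod 11 = 10.
p does not divide disc. Compute Legendre symbol (d/p):
8^((11-1)/2) mod 11 = -1
(d/p) = -1, so p is inert: (p) stays prime with e=1, f=2, g=1.
Therefore p is inert.

inert


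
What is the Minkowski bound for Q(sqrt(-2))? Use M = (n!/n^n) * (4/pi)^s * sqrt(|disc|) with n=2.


d = -2, d mod 4 = 2, so disc(K) = 4d = -8; |disc(K)| = 8
Imaginary quadratic field, so n = 2, s = r2 = 1, r1 = 0
M = (n!/n^n) * (4/pi)^s * sqrt(|disc(K)|) = (2!/2^2) * (4/pi)^1 * sqrt(8)
= 0.5 * 1.273240 * 2.828427
= 1.8006

1.8006


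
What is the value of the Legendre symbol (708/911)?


p = 911 is prime, so compute (708/911) with the reciprocity algorithm (Jacobi-symbol steps: pull out 2s via (2/n), flip via reciprocity, reduce):
  pull out 2: (2/911) = +1  (since 911 mod 8 = 7)
  pull out 2: (2/911) = +1  (since 911 mod 8 = 7)
  reciprocity: (177/911) -> +(911/177)
  reduce: (26/177)
  pull out 2: (2/177) = +1  (since 177 mod 8 = 1)
  reciprocity: (13/177) -> +(177/13)
  reduce: (8/13)
  pull out 2: (2/13) = -1  (since 13 mod 8 = 5)
  pull out 2: (2/13) = -1  (since 13 mod 8 = 5)
  pull out 2: (2/13) = -1  (since 13 mod 8 = 5)
  (1/13) = 1
Product of signs = -1
(708/911) = -1

-1


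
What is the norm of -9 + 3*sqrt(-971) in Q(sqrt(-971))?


N(a + b*sqrt(d)) = a^2 - d*b^2
= (-9)^2 - (-971)*(3)^2
= 81 + 8739
= 8820

8820


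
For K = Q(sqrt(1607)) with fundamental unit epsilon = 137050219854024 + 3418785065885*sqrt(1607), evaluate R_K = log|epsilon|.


epsilon = 137050219854024 + 3418785065885*sqrt(1607)
= 2.7410e+14
R = ln(2.7410e+14)
= 33.2445

33.2445


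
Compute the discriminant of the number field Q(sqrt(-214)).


For K = Q(sqrt(d)) with d squarefree: disc(K) = d if d = 1 mod 4, and disc(K) = 4d if d = 2 or 3 mod 4.
Here d = -214, and d mod 4 = 2.
d = 2 mod 4, not 1 (O_K = Z[sqrt(d)]), so disc(K) = 4d = 4 * (-214) = -856

-856


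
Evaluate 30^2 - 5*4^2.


x^2 - d*y^2
= 30^2 - 5*4^2
= 900 - 80
= 820

820


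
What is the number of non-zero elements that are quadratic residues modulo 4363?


For prime p, the number of non-zero quadratic residues is (p-1)/2.
= (4363-1)/2
= 2181

2181


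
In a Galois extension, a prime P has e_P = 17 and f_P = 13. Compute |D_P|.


|D_P| = e * f
= 17 * 13
= 221

221


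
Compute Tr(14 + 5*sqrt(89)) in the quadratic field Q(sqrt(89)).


Tr(a + b*sqrt(d)) = (a + b*sqrt(d)) + (a - b*sqrt(d)) = 2a
= 2 * (14)
= 28

28


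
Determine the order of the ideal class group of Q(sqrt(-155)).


K = Q(sqrt(-155)). d mod 4 = 1, so D = disc(K) = d = -155
h(K) equals the number of primitive reduced positive-definite forms (a, b, c) = a*x^2 + b*x*y + c*y^2 with b^2 - 4ac = D,
where reduced means |b| <= a <= c, with b >= 0 whenever |b| = a or a = c, and primitive means gcd(a, b, c) = 1.
Reduced forces 3a^2 <= |D| = 155, so 1 <= a <= 7; b must have the parity of D, and c = (b^2 - D)/(4a) must be an integer >= a.
Enumerate a = 1..7, b in [-a, a]:
  a=1: (1, 1, 39)  [1]
  a=2: none
  a=3: (3, -1, 13), (3, 1, 13)  [2]
  a=4: none
  a=5: (5, 5, 9)  [1]
  a=6..7: none
Total reduced forms: 1 + 2 + 1 = 4
h = 4

4


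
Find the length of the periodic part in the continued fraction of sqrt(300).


Run the CF algorithm for sqrt(300).
a_0 = floor(sqrt(300)) = 17; set m_0=0, q_0=1.
Recurrence: m' = q*a - m,  q' = (d - m'^2)/q,  a' = floor((a_0 + m')/q').
  step 1: m=17, q=11, a=3
  step 2: m=16, q=4, a=8
  step 3: m=16, q=11, a=3
  step 4: m=17, q=1, a=34
a_4 = 2*a_0 = 34, so the period closes here.
sqrt(300) = [17; 3, 8, 3, 34]
Period length = 4

4


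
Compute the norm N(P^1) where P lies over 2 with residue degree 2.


N(P^a) = p^(a*f)
= 2^(1*2)
= 2^2
= 4

4


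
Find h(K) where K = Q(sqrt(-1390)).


K = Q(sqrt(-1390)). d mod 4 = 2, so D = disc(K) = 4d = -5560
h(K) equals the number of primitive reduced positive-definite forms (a, b, c) = a*x^2 + b*x*y + c*y^2 with b^2 - 4ac = D,
where reduced means |b| <= a <= c, with b >= 0 whenever |b| = a or a = c, and primitive means gcd(a, b, c) = 1.
Reduced forces 3a^2 <= |D| = 5560, so 1 <= a <= 43; b must have the parity of D, and c = (b^2 - D)/(4a) must be an integer >= a.
Enumerate a = 1..43, b in [-a, a]:
  a=1: (1, 0, 1390)  [1]
  a=2: (2, 0, 695)  [1]
  a=3..4: none
  a=5: (5, 0, 278)  [1]
  a=6..9: none
  a=10: (10, 0, 139)  [1]
  a=11..12: none
  a=13: (13, -2, 107), (13, 2, 107)  [2]
  a=14..16: none
  a=17: (17, -4, 82), (17, 4, 82)  [2]
  a=18: none
  a=19: (19, -8, 74), (19, 8, 74)  [2]
  a=20..22: none
  a=23: (23, -12, 62), (23, 12, 62)  [2]
  a=24..25: none
  a=26: (26, -24, 59), (26, 24, 59)  [2]
  a=27..30: none
  a=31: (31, -12, 46), (31, 12, 46)  [2]
  a=32..33: none
  a=34: (34, -4, 41), (34, 4, 41)  [2]
  a=35..36: none
  a=37: (37, -8, 38), (37, 8, 38)  [2]
  a=38..43: none
Total reduced forms: 1 + 1 + 1 + 1 + 2 + 2 + 2 + 2 + 2 + 2 + 2 + 2 = 20
h = 20

20


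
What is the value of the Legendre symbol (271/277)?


p = 277 is prime, so compute (271/277) with the reciprocity algorithm (Jacobi-symbol steps: pull out 2s via (2/n), flip via reciprocity, reduce):
  reciprocity: (271/277) -> +(277/271)
  reduce: (6/271)
  pull out 2: (2/271) = +1  (since 271 mod 8 = 7)
  reciprocity: (3/271) -> -(271/3)
  reduce: (1/3)
  (1/3) = 1
Product of signs = -1
(271/277) = -1

-1


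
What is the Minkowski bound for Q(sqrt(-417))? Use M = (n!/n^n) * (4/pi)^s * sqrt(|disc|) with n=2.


d = -417, d mod 4 = 3, so disc(K) = 4d = -1668; |disc(K)| = 1668
Imaginary quadratic field, so n = 2, s = r2 = 1, r1 = 0
M = (n!/n^n) * (4/pi)^s * sqrt(|disc(K)|) = (2!/2^2) * (4/pi)^1 * sqrt(1668)
= 0.5 * 1.273240 * 40.841156
= 26.0003

26.0003


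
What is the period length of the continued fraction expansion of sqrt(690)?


Run the CF algorithm for sqrt(690).
a_0 = floor(sqrt(690)) = 26; set m_0=0, q_0=1.
Recurrence: m' = q*a - m,  q' = (d - m'^2)/q,  a' = floor((a_0 + m')/q').
  step 1: m=26, q=14, a=3
  step 2: m=16, q=31, a=1
  step 3: m=15, q=15, a=2
  step 4: m=15, q=31, a=1
  step 5: m=16, q=14, a=3
  step 6: m=26, q=1, a=52
a_6 = 2*a_0 = 52, so the period closes here.
sqrt(690) = [26; 3, 1, 2, 1, 3, 52]
Period length = 6

6


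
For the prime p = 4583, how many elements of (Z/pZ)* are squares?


For prime p, the number of non-zero quadratic residues is (p-1)/2.
= (4583-1)/2
= 2291

2291


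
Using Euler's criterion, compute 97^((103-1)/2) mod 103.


p = 103 is prime and the exponent is (p-1)/2 = 51, so by Euler's criterion 97^51 = (97/103) = +1 or -1 mod 103.
Compute by square-and-multiply:
  51 = 32 + 16 + 2 + 1 (binary 110011)
  Repeated squaring mod 103: 97^1 = 97, 97^2 = 36, 97^4 = 60, 97^8 = 98, 97^16 = 25, 97^32 = 7
  97^51 = 97^32 * 97^16 * 97^2 * 97^1 = 7 * 25 * 36 * 97 mod 103
    7 * 25 = 175 = 72 mod 103
    72 * 36 = 2592 = 17 mod 103
    17 * 97 = 1649 = 1 mod 103
  97^51 = 1 mod 103
Result 1: 97 is a quadratic residue mod 103.
97^51 mod 103 = 1

1


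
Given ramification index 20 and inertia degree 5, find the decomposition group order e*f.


|D_P| = e * f
= 20 * 5
= 100

100


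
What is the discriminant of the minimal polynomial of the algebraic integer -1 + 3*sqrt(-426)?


The element -1 + 3*sqrt(-426) has minimal polynomial:
x^2 + 2*x + 3835
Discriminant = (2)^2 - 4*(3835)
= 4 - 15340
= -15336

-15336


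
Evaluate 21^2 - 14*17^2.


x^2 - d*y^2
= 21^2 - 14*17^2
= 441 - 4046
= -3605

-3605


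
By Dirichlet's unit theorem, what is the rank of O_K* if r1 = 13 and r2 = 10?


By Dirichlet's unit theorem:
rank = r1 + r2 - 1
= 13 + 10 - 1
= 22

22


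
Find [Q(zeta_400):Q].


The degree equals Euler's totient phi(400).
400 = 2^4 * 5^2
phi(400) = 160

160


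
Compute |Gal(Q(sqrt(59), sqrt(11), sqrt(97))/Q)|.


The 3 square roots of distinct primes are multiplicatively independent over Q,
so [K:Q] = 2^3 and Gal(K/Q) is isomorphic to (Z/2Z)^3.
|Gal| = 2^3 = 8

8


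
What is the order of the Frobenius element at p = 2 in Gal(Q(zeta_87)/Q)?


The Frobenius at p in Gal(Q(zeta_n)/Q) = (Z/nZ)* is the class of p, so its order is ord_87(2), the smallest k >= 1 with 2^k = 1 mod 87.
n = 87 = 3 * 29, phi(87) = 56; the order divides phi(n).
Divisors of 56: 1, 2, 4, 7, 8, 14, 28, 56
Repeated squaring mod 87: 2^1 = 2, 2^2 = 4, 2^4 = 16, 2^8 = 82, 2^16 = 25, 2^32 = 16
Test divisors in increasing order:
  k=1: 2^1 = 2 mod 87
  k=2: 2^2 = 4 mod 87
  k=4: 2^4 = 16 mod 87
  k=7: 2^7 = 16 * 4 * 2 = 41 mod 87
  k=8: 2^8 = 82 mod 87
  k=14: 2^14 = 82 * 16 * 4 = 28 mod 87
  k=28: 2^28 = 25 * 82 * 16 = 1 mod 87  <- first divisor giving 1
Order = 28

28


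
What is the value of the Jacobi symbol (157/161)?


Compute (157/161) via quadratic reciprocity:
  reciprocity: (157/161) -> +(161/157)
  reduce: (4/157)
  pull out 2: (2/157) = -1  (since 157 mod 8 = 5)
  pull out 2: (2/157) = -1  (since 157 mod 8 = 5)
  (1/157) = 1
Product of signs = 1

1


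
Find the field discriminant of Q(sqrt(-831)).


For K = Q(sqrt(d)) with d squarefree: disc(K) = d if d = 1 mod 4, and disc(K) = 4d if d = 2 or 3 mod 4.
Here d = -831, and d mod 4 = 1.
d = 1 mod 4 (O_K = Z[(1+sqrt(d))/2]), so disc(K) = d = -831

-831


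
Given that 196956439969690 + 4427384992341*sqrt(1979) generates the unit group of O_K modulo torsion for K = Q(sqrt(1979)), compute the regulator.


epsilon = 196956439969690 + 4427384992341*sqrt(1979)
= 3.9391e+14
R = ln(3.9391e+14)
= 33.6072

33.6072


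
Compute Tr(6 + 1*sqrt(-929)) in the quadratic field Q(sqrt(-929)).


Tr(a + b*sqrt(d)) = (a + b*sqrt(d)) + (a - b*sqrt(d)) = 2a
= 2 * (6)
= 12

12


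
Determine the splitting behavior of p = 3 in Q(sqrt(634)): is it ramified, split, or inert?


K = Q(sqrt(634)). Since d mod 4 = 2, disc(K) = 2536.
Check p | disc: 2536 mod 3 = 1.
p does not divide disc. Compute Legendre symbol (d/p):
1^((3-1)/2) mod 3 = 1
(d/p) = 1, so p splits: (p) = P*P' with e=1, f=1, g=2.
Therefore p is split.

split


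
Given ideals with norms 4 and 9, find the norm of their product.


N(IJ) = N(I) * N(J)
= 4 * 9
= 36

36


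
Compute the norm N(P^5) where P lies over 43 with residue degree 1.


N(P^a) = p^(a*f)
= 43^(5*1)
= 43^5
= 147008443

147008443


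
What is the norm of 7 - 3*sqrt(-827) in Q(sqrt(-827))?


N(a + b*sqrt(d)) = a^2 - d*b^2
= (7)^2 - (-827)*(-3)^2
= 49 + 7443
= 7492

7492


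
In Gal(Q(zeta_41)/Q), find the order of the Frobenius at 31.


The Frobenius at p in Gal(Q(zeta_n)/Q) = (Z/nZ)* is the class of p, so its order is ord_41(31), the smallest k >= 1 with 31^k = 1 mod 41.
n = 41 = 41, phi(41) = 40; the order divides phi(n).
Divisors of 40: 1, 2, 4, 5, 8, 10, 20, 40
Repeated squaring mod 41: 31^1 = 31, 31^2 = 18, 31^4 = 37, 31^8 = 16, 31^16 = 10, 31^32 = 18
Test divisors in increasing order:
  k=1: 31^1 = 31 mod 41
  k=2: 31^2 = 18 mod 41
  k=4: 31^4 = 37 mod 41
  k=5: 31^5 = 37 * 31 = 40 mod 41
  k=8: 31^8 = 16 mod 41
  k=10: 31^10 = 16 * 18 = 1 mod 41  <- first divisor giving 1
Order = 10

10


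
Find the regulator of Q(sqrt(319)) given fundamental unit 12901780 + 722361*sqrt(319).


epsilon = 12901780 + 722361*sqrt(319)
= 2.5804e+07
R = ln(2.5804e+07)
= 17.0660

17.0660


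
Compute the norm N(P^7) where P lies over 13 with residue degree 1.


N(P^a) = p^(a*f)
= 13^(7*1)
= 13^7
= 62748517

62748517


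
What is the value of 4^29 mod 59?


p = 59 is prime and the exponent is (p-1)/2 = 29, so by Euler's criterion 4^29 = (4/59) = +1 or -1 mod 59.
Compute by square-and-multiply:
  29 = 16 + 8 + 4 + 1 (binary 11101)
  Repeated squaring mod 59: 4^1 = 4, 4^2 = 16, 4^4 = 20, 4^8 = 46, 4^16 = 51
  4^29 = 4^16 * 4^8 * 4^4 * 4^1 = 51 * 46 * 20 * 4 mod 59
    51 * 46 = 2346 = 45 mod 59
    45 * 20 = 900 = 15 mod 59
    15 * 4 = 60 = 1 mod 59
  4^29 = 1 mod 59
Result 1: 4 is a quadratic residue mod 59.
4^29 mod 59 = 1

1


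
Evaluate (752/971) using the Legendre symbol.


p = 971 is prime, so compute (752/971) with the reciprocity algorithm (Jacobi-symbol steps: pull out 2s via (2/n), flip via reciprocity, reduce):
  pull out 2: (2/971) = -1  (since 971 mod 8 = 3)
  pull out 2: (2/971) = -1  (since 971 mod 8 = 3)
  pull out 2: (2/971) = -1  (since 971 mod 8 = 3)
  pull out 2: (2/971) = -1  (since 971 mod 8 = 3)
  reciprocity: (47/971) -> -(971/47)
  reduce: (31/47)
  reciprocity: (31/47) -> -(47/31)
  reduce: (16/31)
  pull out 2: (2/31) = +1  (since 31 mod 8 = 7)
  pull out 2: (2/31) = +1  (since 31 mod 8 = 7)
  pull out 2: (2/31) = +1  (since 31 mod 8 = 7)
  pull out 2: (2/31) = +1  (since 31 mod 8 = 7)
  (1/31) = 1
Product of signs = 1
(752/971) = 1

1


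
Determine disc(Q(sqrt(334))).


For K = Q(sqrt(d)) with d squarefree: disc(K) = d if d = 1 mod 4, and disc(K) = 4d if d = 2 or 3 mod 4.
Here d = 334, and d mod 4 = 2.
d = 2 mod 4, not 1 (O_K = Z[sqrt(d)]), so disc(K) = 4d = 4 * (334) = 1336

1336


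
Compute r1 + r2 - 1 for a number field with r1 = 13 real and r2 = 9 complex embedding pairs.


By Dirichlet's unit theorem:
rank = r1 + r2 - 1
= 13 + 9 - 1
= 21

21


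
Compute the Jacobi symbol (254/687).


Compute (254/687) via quadratic reciprocity:
  pull out 2: (2/687) = +1  (since 687 mod 8 = 7)
  reciprocity: (127/687) -> -(687/127)
  reduce: (52/127)
  pull out 2: (2/127) = +1  (since 127 mod 8 = 7)
  pull out 2: (2/127) = +1  (since 127 mod 8 = 7)
  reciprocity: (13/127) -> +(127/13)
  reduce: (10/13)
  pull out 2: (2/13) = -1  (since 13 mod 8 = 5)
  reciprocity: (5/13) -> +(13/5)
  reduce: (3/5)
  reciprocity: (3/5) -> +(5/3)
  reduce: (2/3)
  pull out 2: (2/3) = -1  (since 3 mod 8 = 3)
  (1/3) = 1
Product of signs = -1

-1


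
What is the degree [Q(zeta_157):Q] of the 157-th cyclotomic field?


The degree equals Euler's totient phi(157).
157 = 157
phi(157) = 156

156


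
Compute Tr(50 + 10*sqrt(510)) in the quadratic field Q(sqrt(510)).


Tr(a + b*sqrt(d)) = (a + b*sqrt(d)) + (a - b*sqrt(d)) = 2a
= 2 * (50)
= 100

100


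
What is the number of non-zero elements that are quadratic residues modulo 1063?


For prime p, the number of non-zero quadratic residues is (p-1)/2.
= (1063-1)/2
= 531

531


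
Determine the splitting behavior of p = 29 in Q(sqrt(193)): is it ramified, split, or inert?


K = Q(sqrt(193)). Since d mod 4 = 1, disc(K) = 193.
Check p | disc: 193 mod 29 = 19.
p does not divide disc. Compute Legendre symbol (d/p):
19^((29-1)/2) mod 29 = -1
(d/p) = -1, so p is inert: (p) stays prime with e=1, f=2, g=1.
Therefore p is inert.

inert


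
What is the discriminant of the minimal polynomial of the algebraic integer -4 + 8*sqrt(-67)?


The element -4 + 8*sqrt(-67) has minimal polynomial:
x^2 + 8*x + 4304
Discriminant = (8)^2 - 4*(4304)
= 64 - 17216
= -17152

-17152


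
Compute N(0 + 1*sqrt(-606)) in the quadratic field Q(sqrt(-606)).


N(a + b*sqrt(d)) = a^2 - d*b^2
= (0)^2 - (-606)*(1)^2
= 0 + 606
= 606

606


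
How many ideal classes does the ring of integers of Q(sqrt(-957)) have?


K = Q(sqrt(-957)). d mod 4 = 3, so D = disc(K) = 4d = -3828
h(K) equals the number of primitive reduced positive-definite forms (a, b, c) = a*x^2 + b*x*y + c*y^2 with b^2 - 4ac = D,
where reduced means |b| <= a <= c, with b >= 0 whenever |b| = a or a = c, and primitive means gcd(a, b, c) = 1.
Reduced forces 3a^2 <= |D| = 3828, so 1 <= a <= 35; b must have the parity of D, and c = (b^2 - D)/(4a) must be an integer >= a.
Enumerate a = 1..35, b in [-a, a]:
  a=1: (1, 0, 957)  [1]
  a=2: (2, 2, 479)  [1]
  a=3: (3, 0, 319)  [1]
  a=4..5: none
  a=6: (6, 6, 161)  [1]
  a=7: (7, -6, 138), (7, 6, 138)  [2]
  a=8..10: none
  a=11: (11, 0, 87)  [1]
  a=12..13: none
  a=14: (14, -6, 69), (14, 6, 69)  [2]
  a=15..20: none
  a=21: (21, -6, 46), (21, 6, 46)  [2]
  a=22: (22, 22, 49)  [1]
  a=23: (23, -6, 42), (23, 6, 42)  [2]
  a=24..28: none
  a=29: (29, 0, 33)  [1]
  a=30: none
  a=31: (31, 4, 31)  [1]
  a=32..35: none
Total reduced forms: 1 + 1 + 1 + 1 + 2 + 1 + 2 + 2 + 1 + 2 + 1 + 1 = 16
h = 16

16


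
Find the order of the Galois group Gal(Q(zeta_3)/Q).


|Gal(Q(zeta_3)/Q)| = phi(3)
= 2

2


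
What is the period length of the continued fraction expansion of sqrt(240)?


Run the CF algorithm for sqrt(240).
a_0 = floor(sqrt(240)) = 15; set m_0=0, q_0=1.
Recurrence: m' = q*a - m,  q' = (d - m'^2)/q,  a' = floor((a_0 + m')/q').
  step 1: m=15, q=15, a=2
  step 2: m=15, q=1, a=30
a_2 = 2*a_0 = 30, so the period closes here.
sqrt(240) = [15; 2, 30]
Period length = 2

2


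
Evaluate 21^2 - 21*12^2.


x^2 - d*y^2
= 21^2 - 21*12^2
= 441 - 3024
= -2583

-2583
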